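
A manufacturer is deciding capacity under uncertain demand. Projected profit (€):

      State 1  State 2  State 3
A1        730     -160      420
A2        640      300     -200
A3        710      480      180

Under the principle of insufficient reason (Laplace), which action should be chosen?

Row averages: A1=330, A2=740/3, A3=1370/3
Highest average = 1370/3 → A3.

A3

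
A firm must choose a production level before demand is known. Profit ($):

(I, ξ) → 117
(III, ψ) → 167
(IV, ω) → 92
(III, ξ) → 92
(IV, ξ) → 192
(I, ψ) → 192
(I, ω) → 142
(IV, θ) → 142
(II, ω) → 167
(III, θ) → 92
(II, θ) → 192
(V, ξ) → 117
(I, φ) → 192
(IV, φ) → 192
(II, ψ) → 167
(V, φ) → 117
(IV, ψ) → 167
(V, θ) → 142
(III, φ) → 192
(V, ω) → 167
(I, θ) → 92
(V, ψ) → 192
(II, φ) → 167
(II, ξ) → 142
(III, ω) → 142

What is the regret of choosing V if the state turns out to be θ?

50

Best payoff under θ is 192.
Regret = 192 − 142 = 50.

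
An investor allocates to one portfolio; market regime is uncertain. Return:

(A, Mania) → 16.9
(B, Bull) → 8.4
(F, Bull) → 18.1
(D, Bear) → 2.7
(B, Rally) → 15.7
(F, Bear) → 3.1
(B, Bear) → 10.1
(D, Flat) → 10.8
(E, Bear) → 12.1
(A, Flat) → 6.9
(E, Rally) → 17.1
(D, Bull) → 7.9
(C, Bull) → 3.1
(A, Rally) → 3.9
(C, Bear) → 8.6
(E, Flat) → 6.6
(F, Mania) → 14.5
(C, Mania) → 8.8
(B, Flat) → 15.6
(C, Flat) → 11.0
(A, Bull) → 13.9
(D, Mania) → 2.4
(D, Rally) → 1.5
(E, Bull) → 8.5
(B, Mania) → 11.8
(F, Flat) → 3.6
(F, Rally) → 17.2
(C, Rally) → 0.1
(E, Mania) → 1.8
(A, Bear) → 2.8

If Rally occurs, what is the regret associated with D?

Best payoff under Rally is 17.2.
Regret = 17.2 − 1.5 = 15.7.

15.7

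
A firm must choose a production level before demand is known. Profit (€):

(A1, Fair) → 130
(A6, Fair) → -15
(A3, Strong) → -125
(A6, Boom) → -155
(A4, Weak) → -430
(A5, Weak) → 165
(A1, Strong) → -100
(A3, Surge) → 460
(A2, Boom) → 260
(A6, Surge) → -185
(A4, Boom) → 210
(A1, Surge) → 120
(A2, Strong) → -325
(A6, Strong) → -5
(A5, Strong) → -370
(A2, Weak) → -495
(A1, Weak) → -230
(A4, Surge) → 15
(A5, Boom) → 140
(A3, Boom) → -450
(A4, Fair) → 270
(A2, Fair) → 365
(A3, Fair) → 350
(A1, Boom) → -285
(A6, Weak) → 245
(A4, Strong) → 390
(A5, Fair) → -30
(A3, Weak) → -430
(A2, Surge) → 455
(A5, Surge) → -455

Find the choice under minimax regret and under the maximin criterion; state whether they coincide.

minimax regret → A1; maximin → A6 (disagree)

Column bests: Weak=245, Fair=365, Strong=390, Boom=260, Surge=460.
A1 regrets: 475, 235, 490, 545, 340 → max 545
A2 regrets: 740, 0, 715, 0, 5 → max 740
A3 regrets: 675, 15, 515, 710, 0 → max 710
A4 regrets: 675, 95, 0, 50, 445 → max 675
A5 regrets: 80, 395, 760, 120, 915 → max 915
A6 regrets: 0, 380, 395, 415, 645 → max 645
Smallest max regret = 545 → A1.
Row minima: A1=-285, A2=-495, A3=-450, A4=-430, A5=-455, A6=-185
Best worst-case = -185 → A6.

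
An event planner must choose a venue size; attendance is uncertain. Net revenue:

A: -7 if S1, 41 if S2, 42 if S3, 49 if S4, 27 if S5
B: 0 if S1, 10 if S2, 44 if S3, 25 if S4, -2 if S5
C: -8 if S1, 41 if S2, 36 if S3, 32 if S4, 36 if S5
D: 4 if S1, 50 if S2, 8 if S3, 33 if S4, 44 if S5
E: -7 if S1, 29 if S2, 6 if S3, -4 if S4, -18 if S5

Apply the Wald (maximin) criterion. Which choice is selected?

Row minima: A=-7, B=-2, C=-8, D=4, E=-18
Best worst-case = 4 → D.

D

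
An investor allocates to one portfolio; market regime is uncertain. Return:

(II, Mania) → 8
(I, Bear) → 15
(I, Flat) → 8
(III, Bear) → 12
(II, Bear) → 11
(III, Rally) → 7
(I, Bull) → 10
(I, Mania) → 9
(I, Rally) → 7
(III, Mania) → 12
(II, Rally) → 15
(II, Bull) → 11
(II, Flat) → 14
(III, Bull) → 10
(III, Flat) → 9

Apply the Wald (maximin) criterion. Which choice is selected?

II

Row minima: I=7, II=8, III=7
Best worst-case = 8 → II.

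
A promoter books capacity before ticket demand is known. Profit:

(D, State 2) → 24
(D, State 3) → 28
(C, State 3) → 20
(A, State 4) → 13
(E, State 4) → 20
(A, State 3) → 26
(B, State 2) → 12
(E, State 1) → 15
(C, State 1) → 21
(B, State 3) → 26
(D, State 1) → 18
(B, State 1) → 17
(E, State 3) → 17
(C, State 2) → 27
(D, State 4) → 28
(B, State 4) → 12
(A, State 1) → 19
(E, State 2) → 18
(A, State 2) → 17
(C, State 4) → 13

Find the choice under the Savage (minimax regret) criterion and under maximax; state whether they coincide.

minimax regret → D; maximax → D (agree)

Column bests: State 1=21, State 2=27, State 3=28, State 4=28.
A regrets: 2, 10, 2, 15 → max 15
B regrets: 4, 15, 2, 16 → max 16
C regrets: 0, 0, 8, 15 → max 15
D regrets: 3, 3, 0, 0 → max 3
E regrets: 6, 9, 11, 8 → max 11
Smallest max regret = 3 → D.
Row maxima: A=26, B=26, C=27, D=28, E=20
Best best-case = 28 → D.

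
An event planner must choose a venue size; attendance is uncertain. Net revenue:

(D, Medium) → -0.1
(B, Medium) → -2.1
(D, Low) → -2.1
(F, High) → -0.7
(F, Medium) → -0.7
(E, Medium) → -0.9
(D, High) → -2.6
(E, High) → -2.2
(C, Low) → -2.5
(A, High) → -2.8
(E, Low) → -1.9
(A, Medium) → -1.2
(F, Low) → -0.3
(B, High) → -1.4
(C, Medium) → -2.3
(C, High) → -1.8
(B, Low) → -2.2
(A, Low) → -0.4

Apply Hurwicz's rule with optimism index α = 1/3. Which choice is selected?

F

A: 1/3·(-0.4) + 2/3·(-2.8) = -2
B: 1/3·(-1.4) + 2/3·(-2.2) = -29/15
C: 1/3·(-1.8) + 2/3·(-2.5) = -34/15
D: 1/3·(-0.1) + 2/3·(-2.6) = -53/30
E: 1/3·(-0.9) + 2/3·(-2.2) = -53/30
F: 1/3·(-0.3) + 2/3·(-0.7) = -17/30
Highest Hurwicz score = -17/30 → F.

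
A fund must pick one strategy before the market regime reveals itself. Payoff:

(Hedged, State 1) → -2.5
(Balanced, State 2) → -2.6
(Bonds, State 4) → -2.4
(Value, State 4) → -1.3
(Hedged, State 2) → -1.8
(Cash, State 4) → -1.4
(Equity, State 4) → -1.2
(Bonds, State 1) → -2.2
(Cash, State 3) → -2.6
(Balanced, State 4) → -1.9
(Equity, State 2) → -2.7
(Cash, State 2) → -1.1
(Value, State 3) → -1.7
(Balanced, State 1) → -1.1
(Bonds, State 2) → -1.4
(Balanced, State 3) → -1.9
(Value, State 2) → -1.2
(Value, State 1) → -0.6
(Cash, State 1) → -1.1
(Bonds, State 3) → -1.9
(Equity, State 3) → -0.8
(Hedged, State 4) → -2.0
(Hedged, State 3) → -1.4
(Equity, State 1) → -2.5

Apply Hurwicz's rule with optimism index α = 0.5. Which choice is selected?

Value

Equity: 0.5·(-0.8) + 0.5·(-2.7) = -1.75
Cash: 0.5·(-1.1) + 0.5·(-2.6) = -1.85
Balanced: 0.5·(-1.1) + 0.5·(-2.6) = -1.85
Bonds: 0.5·(-1.4) + 0.5·(-2.4) = -1.9
Hedged: 0.5·(-1.4) + 0.5·(-2.5) = -1.95
Value: 0.5·(-0.6) + 0.5·(-1.7) = -1.15
Highest Hurwicz score = -1.15 → Value.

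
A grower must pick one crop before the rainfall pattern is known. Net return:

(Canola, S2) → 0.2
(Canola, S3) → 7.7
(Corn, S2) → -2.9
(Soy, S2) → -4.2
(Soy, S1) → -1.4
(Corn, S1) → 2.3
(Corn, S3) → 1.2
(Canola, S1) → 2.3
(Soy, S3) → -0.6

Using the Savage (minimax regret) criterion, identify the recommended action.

Column bests: S1=2.3, S2=0.2, S3=7.7.
Corn regrets: 0.0, 3.1, 6.5 → max 6.5
Canola regrets: 0.0, 0.0, 0.0 → max 0.0
Soy regrets: 3.7, 4.4, 8.3 → max 8.3
Smallest max regret = 0.0 → Canola.

Canola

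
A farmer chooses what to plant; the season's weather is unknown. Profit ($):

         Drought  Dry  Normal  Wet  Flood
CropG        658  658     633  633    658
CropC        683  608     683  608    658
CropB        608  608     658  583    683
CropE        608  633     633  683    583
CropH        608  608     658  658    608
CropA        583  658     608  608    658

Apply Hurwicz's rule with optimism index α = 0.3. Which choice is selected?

CropG

CropG: 0.3·658 + 0.7·633 = 640.5
CropC: 0.3·683 + 0.7·608 = 630.5
CropB: 0.3·683 + 0.7·583 = 613
CropE: 0.3·683 + 0.7·583 = 613
CropH: 0.3·658 + 0.7·608 = 623
CropA: 0.3·658 + 0.7·583 = 605.5
Highest Hurwicz score = 640.5 → CropG.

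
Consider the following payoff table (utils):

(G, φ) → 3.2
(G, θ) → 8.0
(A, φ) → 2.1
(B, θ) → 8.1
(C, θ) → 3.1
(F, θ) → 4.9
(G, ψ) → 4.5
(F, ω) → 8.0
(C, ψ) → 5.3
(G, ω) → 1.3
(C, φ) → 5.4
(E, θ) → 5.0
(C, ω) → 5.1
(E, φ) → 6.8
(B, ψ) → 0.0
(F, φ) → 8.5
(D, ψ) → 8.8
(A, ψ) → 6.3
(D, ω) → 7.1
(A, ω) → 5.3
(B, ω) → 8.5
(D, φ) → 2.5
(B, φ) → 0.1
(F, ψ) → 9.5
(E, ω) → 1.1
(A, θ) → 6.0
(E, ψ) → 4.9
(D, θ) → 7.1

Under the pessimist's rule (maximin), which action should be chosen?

Row minima: A=2.1, B=0.0, C=3.1, D=2.5, E=1.1, F=4.9, G=1.3
Best worst-case = 4.9 → F.

F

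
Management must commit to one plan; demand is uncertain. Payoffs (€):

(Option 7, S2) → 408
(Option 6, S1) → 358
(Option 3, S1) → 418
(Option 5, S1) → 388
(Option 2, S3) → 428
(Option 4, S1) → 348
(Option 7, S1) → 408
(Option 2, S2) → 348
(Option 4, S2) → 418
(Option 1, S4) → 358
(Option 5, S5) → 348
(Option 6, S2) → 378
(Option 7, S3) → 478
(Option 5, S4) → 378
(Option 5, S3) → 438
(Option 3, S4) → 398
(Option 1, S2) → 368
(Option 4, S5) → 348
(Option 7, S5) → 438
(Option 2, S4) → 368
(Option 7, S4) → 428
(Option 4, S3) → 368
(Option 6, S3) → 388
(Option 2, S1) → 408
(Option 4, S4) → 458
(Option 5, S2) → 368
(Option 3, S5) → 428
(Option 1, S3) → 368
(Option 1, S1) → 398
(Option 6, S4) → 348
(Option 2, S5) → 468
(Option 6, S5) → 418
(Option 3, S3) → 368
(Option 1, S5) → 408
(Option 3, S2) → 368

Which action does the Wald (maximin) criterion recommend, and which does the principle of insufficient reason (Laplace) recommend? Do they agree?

maximin → Option 7; laplace → Option 7 (agree)

Row minima: Option 1=358, Option 2=348, Option 3=368, Option 4=348, Option 5=348, Option 6=348, Option 7=408
Best worst-case = 408 → Option 7.
Row averages: Option 1=380, Option 2=404, Option 3=396, Option 4=388, Option 5=384, Option 6=378, Option 7=432
Highest average = 432 → Option 7.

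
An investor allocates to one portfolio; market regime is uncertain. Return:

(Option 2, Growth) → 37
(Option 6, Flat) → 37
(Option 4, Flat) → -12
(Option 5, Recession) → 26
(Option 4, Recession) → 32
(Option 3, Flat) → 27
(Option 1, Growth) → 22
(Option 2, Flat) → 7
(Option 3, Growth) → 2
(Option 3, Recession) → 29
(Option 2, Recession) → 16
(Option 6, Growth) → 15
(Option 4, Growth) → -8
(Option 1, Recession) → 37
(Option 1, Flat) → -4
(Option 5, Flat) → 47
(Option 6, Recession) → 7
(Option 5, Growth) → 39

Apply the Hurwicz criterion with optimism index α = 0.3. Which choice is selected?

Option 1: 0.3·37 + 0.7·(-4) = 8.3
Option 2: 0.3·37 + 0.7·7 = 16
Option 3: 0.3·29 + 0.7·2 = 10.1
Option 4: 0.3·32 + 0.7·(-12) = 1.2
Option 5: 0.3·47 + 0.7·26 = 32.3
Option 6: 0.3·37 + 0.7·7 = 16
Highest Hurwicz score = 32.3 → Option 5.

Option 5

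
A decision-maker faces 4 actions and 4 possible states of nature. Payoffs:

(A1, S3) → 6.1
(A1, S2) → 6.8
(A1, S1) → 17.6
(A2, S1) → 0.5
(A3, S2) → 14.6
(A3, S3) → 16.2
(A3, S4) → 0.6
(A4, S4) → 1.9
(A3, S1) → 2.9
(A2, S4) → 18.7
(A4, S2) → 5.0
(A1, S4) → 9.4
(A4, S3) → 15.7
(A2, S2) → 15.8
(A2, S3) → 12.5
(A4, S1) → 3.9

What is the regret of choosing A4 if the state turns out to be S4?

16.8

Best payoff under S4 is 18.7.
Regret = 18.7 − 1.9 = 16.8.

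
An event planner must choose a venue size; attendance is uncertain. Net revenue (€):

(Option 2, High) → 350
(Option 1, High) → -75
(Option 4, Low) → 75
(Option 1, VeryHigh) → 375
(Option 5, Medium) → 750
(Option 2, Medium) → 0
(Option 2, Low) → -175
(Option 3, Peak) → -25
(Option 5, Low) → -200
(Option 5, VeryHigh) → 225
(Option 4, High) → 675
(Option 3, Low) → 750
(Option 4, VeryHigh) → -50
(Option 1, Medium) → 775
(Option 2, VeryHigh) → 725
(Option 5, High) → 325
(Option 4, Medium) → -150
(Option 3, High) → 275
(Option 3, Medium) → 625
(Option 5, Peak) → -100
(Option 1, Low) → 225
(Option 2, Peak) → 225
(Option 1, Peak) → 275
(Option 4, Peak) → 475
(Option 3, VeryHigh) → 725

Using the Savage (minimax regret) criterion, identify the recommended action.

Option 3

Column bests: Low=750, Medium=775, High=675, VeryHigh=725, Peak=475.
Option 1 regrets: 525, 0, 750, 350, 200 → max 750
Option 2 regrets: 925, 775, 325, 0, 250 → max 925
Option 3 regrets: 0, 150, 400, 0, 500 → max 500
Option 4 regrets: 675, 925, 0, 775, 0 → max 925
Option 5 regrets: 950, 25, 350, 500, 575 → max 950
Smallest max regret = 500 → Option 3.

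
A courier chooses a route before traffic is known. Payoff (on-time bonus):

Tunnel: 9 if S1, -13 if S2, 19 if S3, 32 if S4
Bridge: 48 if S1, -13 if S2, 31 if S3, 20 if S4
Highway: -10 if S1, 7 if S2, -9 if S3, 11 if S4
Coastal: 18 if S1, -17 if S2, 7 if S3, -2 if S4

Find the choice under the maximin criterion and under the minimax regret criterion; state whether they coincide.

maximin → Highway; minimax regret → Bridge (disagree)

Row minima: Tunnel=-13, Bridge=-13, Highway=-10, Coastal=-17
Best worst-case = -10 → Highway.
Column bests: S1=48, S2=7, S3=31, S4=32.
Tunnel regrets: 39, 20, 12, 0 → max 39
Bridge regrets: 0, 20, 0, 12 → max 20
Highway regrets: 58, 0, 40, 21 → max 58
Coastal regrets: 30, 24, 24, 34 → max 34
Smallest max regret = 20 → Bridge.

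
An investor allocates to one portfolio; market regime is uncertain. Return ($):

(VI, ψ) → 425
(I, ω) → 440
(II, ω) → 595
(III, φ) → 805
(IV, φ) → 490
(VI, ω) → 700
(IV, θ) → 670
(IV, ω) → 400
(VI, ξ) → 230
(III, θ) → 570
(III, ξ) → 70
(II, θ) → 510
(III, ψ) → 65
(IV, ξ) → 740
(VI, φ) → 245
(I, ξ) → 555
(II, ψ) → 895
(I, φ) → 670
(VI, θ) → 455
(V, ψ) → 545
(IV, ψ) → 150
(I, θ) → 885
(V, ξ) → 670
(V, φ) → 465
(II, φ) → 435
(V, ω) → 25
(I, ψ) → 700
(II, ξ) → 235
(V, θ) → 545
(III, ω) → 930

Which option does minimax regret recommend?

Column bests: θ=885, φ=805, ψ=895, ω=930, ξ=740.
I regrets: 0, 135, 195, 490, 185 → max 490
II regrets: 375, 370, 0, 335, 505 → max 505
III regrets: 315, 0, 830, 0, 670 → max 830
IV regrets: 215, 315, 745, 530, 0 → max 745
V regrets: 340, 340, 350, 905, 70 → max 905
VI regrets: 430, 560, 470, 230, 510 → max 560
Smallest max regret = 490 → I.

I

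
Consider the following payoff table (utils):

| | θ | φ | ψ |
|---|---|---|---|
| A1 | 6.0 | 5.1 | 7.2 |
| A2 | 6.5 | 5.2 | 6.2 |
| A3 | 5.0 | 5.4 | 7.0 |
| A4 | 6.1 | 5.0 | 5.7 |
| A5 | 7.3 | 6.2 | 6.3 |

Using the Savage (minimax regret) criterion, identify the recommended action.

A5

Column bests: θ=7.3, φ=6.2, ψ=7.2.
A1 regrets: 1.3, 1.1, 0.0 → max 1.3
A2 regrets: 0.8, 1.0, 1.0 → max 1.0
A3 regrets: 2.3, 0.8, 0.2 → max 2.3
A4 regrets: 1.2, 1.2, 1.5 → max 1.5
A5 regrets: 0.0, 0.0, 0.9 → max 0.9
Smallest max regret = 0.9 → A5.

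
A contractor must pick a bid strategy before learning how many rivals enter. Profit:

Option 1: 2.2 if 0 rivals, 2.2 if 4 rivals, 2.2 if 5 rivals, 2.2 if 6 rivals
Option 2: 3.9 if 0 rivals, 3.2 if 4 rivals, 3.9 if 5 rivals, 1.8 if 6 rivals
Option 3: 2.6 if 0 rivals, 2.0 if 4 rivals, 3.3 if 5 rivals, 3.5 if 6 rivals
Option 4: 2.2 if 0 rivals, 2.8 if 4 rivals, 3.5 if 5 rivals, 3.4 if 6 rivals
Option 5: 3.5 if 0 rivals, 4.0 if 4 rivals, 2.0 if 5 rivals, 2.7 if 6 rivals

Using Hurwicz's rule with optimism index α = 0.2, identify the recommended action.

Option 1: 0.2·2.2 + 0.8·2.2 = 2.2
Option 2: 0.2·3.9 + 0.8·1.8 = 2.22
Option 3: 0.2·3.5 + 0.8·2.0 = 2.3
Option 4: 0.2·3.5 + 0.8·2.2 = 2.46
Option 5: 0.2·4.0 + 0.8·2.0 = 2.4
Highest Hurwicz score = 2.46 → Option 4.

Option 4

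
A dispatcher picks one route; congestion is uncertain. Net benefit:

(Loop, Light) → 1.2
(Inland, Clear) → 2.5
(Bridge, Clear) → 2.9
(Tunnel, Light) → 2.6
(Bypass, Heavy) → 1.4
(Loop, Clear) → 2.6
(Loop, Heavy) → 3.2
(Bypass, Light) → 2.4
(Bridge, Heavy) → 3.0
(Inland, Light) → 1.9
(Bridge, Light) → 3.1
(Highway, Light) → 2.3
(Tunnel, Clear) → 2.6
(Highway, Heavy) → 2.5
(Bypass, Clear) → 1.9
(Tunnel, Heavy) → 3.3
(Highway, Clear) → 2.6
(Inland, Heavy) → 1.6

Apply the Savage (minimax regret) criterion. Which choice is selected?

Bridge

Column bests: Clear=2.9, Light=3.1, Heavy=3.3.
Tunnel regrets: 0.3, 0.5, 0.0 → max 0.5
Loop regrets: 0.3, 1.9, 0.1 → max 1.9
Bridge regrets: 0.0, 0.0, 0.3 → max 0.3
Highway regrets: 0.3, 0.8, 0.8 → max 0.8
Bypass regrets: 1.0, 0.7, 1.9 → max 1.9
Inland regrets: 0.4, 1.2, 1.7 → max 1.7
Smallest max regret = 0.3 → Bridge.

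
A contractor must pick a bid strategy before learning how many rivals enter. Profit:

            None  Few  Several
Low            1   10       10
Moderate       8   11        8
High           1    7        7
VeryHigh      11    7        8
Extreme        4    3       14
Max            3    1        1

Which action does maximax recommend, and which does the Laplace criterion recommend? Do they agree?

Row maxima: Low=10, Moderate=11, High=7, VeryHigh=11, Extreme=14, Max=3
Best best-case = 14 → Extreme.
Row averages: Low=7, Moderate=9, High=5, VeryHigh=26/3, Extreme=7, Max=5/3
Highest average = 9 → Moderate.

maximax → Extreme; laplace → Moderate (disagree)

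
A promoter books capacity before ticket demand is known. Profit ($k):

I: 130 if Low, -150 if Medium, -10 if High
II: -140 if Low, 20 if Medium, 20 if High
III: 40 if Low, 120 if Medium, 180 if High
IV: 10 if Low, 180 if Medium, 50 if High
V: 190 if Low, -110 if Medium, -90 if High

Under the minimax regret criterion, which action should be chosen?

III

Column bests: Low=190, Medium=180, High=180.
I regrets: 60, 330, 190 → max 330
II regrets: 330, 160, 160 → max 330
III regrets: 150, 60, 0 → max 150
IV regrets: 180, 0, 130 → max 180
V regrets: 0, 290, 270 → max 290
Smallest max regret = 150 → III.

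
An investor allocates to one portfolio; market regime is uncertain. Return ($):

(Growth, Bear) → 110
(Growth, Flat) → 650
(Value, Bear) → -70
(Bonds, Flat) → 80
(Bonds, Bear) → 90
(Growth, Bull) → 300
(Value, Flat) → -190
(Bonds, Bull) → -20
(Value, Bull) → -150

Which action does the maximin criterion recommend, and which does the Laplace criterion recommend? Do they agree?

Row minima: Value=-190, Growth=110, Bonds=-20
Best worst-case = 110 → Growth.
Row averages: Value=-410/3, Growth=1060/3, Bonds=50
Highest average = 1060/3 → Growth.

maximin → Growth; laplace → Growth (agree)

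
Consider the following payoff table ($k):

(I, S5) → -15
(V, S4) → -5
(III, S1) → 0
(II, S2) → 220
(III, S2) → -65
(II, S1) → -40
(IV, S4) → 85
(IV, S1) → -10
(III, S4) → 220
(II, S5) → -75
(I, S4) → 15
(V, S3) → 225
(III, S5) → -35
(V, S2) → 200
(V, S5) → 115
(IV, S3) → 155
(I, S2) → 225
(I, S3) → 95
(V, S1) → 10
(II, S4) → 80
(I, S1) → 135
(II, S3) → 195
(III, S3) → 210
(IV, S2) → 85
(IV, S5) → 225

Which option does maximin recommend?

V

Row minima: I=-15, II=-75, III=-65, IV=-10, V=-5
Best worst-case = -5 → V.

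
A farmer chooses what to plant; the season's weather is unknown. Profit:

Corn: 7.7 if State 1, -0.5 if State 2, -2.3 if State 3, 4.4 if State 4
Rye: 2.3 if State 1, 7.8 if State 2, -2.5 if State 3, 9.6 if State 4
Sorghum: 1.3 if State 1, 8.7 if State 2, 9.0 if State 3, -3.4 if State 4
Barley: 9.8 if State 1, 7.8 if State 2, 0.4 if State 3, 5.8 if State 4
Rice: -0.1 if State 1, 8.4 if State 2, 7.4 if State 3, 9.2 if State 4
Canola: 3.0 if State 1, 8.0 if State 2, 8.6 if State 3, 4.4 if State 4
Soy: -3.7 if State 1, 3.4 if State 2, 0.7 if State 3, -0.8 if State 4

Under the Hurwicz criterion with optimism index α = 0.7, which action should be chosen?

Barley

Corn: 0.7·7.7 + 0.3·(-2.3) = 4.7
Rye: 0.7·9.6 + 0.3·(-2.5) = 5.97
Sorghum: 0.7·9.0 + 0.3·(-3.4) = 5.28
Barley: 0.7·9.8 + 0.3·0.4 = 6.98
Rice: 0.7·9.2 + 0.3·(-0.1) = 6.41
Canola: 0.7·8.6 + 0.3·3.0 = 6.92
Soy: 0.7·3.4 + 0.3·(-3.7) = 1.27
Highest Hurwicz score = 6.98 → Barley.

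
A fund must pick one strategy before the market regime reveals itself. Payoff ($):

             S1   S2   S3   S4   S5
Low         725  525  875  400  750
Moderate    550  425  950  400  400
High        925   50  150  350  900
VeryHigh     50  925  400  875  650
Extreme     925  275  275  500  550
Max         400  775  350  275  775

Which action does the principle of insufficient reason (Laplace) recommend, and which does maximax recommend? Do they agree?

laplace → Low; maximax → Moderate (disagree)

Row averages: Low=655, Moderate=545, High=475, VeryHigh=580, Extreme=505, Max=515
Highest average = 655 → Low.
Row maxima: Low=875, Moderate=950, High=925, VeryHigh=925, Extreme=925, Max=775
Best best-case = 950 → Moderate.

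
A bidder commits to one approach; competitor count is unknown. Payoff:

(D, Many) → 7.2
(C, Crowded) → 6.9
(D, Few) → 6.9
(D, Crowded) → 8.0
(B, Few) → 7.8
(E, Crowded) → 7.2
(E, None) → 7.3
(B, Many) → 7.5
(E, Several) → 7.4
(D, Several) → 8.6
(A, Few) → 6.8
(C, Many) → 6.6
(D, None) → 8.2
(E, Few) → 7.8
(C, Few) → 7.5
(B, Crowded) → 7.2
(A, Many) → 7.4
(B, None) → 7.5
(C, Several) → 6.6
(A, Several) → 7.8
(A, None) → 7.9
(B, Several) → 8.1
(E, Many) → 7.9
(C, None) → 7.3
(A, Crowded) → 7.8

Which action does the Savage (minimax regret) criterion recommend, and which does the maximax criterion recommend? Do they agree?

minimax regret → B; maximax → D (disagree)

Column bests: None=8.2, Few=7.8, Several=8.6, Many=7.9, Crowded=8.0.
A regrets: 0.3, 1.0, 0.8, 0.5, 0.2 → max 1.0
B regrets: 0.7, 0.0, 0.5, 0.4, 0.8 → max 0.8
C regrets: 0.9, 0.3, 2.0, 1.3, 1.1 → max 2.0
D regrets: 0.0, 0.9, 0.0, 0.7, 0.0 → max 0.9
E regrets: 0.9, 0.0, 1.2, 0.0, 0.8 → max 1.2
Smallest max regret = 0.8 → B.
Row maxima: A=7.9, B=8.1, C=7.5, D=8.6, E=7.9
Best best-case = 8.6 → D.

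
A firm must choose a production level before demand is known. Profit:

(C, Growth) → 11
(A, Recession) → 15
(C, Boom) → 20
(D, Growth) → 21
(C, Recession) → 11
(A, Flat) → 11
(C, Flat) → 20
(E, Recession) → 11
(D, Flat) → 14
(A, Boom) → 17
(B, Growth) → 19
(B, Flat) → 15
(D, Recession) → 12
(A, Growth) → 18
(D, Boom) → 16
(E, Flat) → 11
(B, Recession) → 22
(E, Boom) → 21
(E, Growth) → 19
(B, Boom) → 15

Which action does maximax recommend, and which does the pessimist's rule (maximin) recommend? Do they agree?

maximax → B; maximin → B (agree)

Row maxima: A=18, B=22, C=20, D=21, E=21
Best best-case = 22 → B.
Row minima: A=11, B=15, C=11, D=12, E=11
Best worst-case = 15 → B.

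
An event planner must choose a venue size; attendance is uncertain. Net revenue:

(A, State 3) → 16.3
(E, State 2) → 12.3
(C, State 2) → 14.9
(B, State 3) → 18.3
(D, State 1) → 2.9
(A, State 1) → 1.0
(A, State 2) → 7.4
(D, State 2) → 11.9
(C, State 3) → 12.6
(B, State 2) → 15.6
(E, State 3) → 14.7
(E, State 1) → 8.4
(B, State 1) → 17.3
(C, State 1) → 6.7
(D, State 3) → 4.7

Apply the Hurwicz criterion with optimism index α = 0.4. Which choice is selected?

A: 0.4·16.3 + 0.6·1.0 = 7.12
B: 0.4·18.3 + 0.6·15.6 = 16.68
C: 0.4·14.9 + 0.6·6.7 = 9.98
D: 0.4·11.9 + 0.6·2.9 = 6.5
E: 0.4·14.7 + 0.6·8.4 = 10.92
Highest Hurwicz score = 16.68 → B.

B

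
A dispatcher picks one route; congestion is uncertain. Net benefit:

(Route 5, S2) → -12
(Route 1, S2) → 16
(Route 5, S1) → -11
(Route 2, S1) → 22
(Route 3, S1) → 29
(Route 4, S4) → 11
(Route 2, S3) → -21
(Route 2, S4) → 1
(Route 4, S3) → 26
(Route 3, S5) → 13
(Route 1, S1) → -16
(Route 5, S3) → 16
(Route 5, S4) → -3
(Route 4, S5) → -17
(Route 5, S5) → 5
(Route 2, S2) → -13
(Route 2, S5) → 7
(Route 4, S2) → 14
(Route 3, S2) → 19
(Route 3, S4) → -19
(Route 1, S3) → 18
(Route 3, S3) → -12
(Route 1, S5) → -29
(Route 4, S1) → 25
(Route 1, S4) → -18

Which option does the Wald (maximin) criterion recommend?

Row minima: Route 1=-29, Route 2=-21, Route 3=-19, Route 4=-17, Route 5=-12
Best worst-case = -12 → Route 5.

Route 5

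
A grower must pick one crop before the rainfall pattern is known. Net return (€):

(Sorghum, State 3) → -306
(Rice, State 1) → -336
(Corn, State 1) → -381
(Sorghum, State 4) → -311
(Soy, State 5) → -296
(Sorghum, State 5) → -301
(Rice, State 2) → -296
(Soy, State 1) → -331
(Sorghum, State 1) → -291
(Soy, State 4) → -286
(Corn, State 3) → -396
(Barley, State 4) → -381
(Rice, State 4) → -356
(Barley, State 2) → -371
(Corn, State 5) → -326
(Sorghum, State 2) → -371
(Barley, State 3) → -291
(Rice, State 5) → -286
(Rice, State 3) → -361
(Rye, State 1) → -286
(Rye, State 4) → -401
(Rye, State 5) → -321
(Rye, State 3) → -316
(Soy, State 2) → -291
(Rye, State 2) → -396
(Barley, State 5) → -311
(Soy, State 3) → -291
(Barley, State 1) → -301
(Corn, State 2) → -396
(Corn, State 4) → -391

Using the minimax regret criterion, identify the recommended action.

Soy

Column bests: State 1=-286, State 2=-291, State 3=-291, State 4=-286, State 5=-286.
Sorghum regrets: 5, 80, 15, 25, 15 → max 80
Barley regrets: 15, 80, 0, 95, 25 → max 95
Rice regrets: 50, 5, 70, 70, 0 → max 70
Soy regrets: 45, 0, 0, 0, 10 → max 45
Corn regrets: 95, 105, 105, 105, 40 → max 105
Rye regrets: 0, 105, 25, 115, 35 → max 115
Smallest max regret = 45 → Soy.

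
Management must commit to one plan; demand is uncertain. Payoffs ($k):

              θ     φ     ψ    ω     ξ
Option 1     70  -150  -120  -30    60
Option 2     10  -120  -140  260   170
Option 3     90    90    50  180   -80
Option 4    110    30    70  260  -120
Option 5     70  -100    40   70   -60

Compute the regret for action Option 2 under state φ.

Best payoff under φ is 90.
Regret = 90 − (-120) = 210.

210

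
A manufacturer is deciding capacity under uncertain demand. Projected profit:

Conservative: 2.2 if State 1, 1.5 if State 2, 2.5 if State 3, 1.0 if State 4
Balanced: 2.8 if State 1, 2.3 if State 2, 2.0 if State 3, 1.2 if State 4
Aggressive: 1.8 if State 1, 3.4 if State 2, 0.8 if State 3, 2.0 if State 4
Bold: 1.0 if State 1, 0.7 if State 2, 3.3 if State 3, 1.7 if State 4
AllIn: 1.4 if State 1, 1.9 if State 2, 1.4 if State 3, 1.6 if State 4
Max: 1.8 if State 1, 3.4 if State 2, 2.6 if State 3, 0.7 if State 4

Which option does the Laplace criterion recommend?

Max

Row averages: Conservative=1.8, Balanced=2.075, Aggressive=2, Bold=1.675, AllIn=1.575, Max=2.125
Highest average = 2.125 → Max.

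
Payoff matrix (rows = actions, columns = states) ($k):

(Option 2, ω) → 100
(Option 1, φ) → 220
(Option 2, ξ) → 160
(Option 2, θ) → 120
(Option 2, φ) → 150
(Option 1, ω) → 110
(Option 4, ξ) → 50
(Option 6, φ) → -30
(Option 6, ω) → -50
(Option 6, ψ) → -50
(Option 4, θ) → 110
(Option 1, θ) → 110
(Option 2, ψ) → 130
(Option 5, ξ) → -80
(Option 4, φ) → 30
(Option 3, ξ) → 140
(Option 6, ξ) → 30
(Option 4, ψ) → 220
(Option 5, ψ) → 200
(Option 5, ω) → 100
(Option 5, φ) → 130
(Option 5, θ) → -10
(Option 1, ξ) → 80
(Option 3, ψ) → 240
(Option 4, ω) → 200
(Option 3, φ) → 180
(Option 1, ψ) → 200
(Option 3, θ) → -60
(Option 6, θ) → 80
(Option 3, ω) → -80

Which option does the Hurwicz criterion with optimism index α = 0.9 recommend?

Option 3

Option 1: 0.9·220 + 0.1·80 = 206
Option 2: 0.9·160 + 0.1·100 = 154
Option 3: 0.9·240 + 0.1·(-80) = 208
Option 4: 0.9·220 + 0.1·30 = 201
Option 5: 0.9·200 + 0.1·(-80) = 172
Option 6: 0.9·80 + 0.1·(-50) = 67
Highest Hurwicz score = 208 → Option 3.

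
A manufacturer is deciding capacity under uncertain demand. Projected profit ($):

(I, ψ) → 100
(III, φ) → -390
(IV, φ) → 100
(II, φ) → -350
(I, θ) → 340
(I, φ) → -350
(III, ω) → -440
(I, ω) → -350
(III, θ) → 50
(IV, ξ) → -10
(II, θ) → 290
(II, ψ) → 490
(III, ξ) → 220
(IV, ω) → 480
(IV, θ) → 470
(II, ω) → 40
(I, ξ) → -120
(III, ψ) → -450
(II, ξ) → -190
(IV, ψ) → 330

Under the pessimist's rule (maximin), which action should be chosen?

IV

Row minima: I=-350, II=-350, III=-450, IV=-10
Best worst-case = -10 → IV.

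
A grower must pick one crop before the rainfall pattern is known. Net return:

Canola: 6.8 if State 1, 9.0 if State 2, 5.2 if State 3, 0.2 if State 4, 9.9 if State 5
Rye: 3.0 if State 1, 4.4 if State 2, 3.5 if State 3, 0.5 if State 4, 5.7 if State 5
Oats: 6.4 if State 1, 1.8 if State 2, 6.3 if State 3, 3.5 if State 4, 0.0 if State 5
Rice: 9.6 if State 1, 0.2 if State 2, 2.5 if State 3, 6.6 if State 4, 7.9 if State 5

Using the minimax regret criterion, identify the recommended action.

Canola

Column bests: State 1=9.6, State 2=9.0, State 3=6.3, State 4=6.6, State 5=9.9.
Canola regrets: 2.8, 0.0, 1.1, 6.4, 0.0 → max 6.4
Rye regrets: 6.6, 4.6, 2.8, 6.1, 4.2 → max 6.6
Oats regrets: 3.2, 7.2, 0.0, 3.1, 9.9 → max 9.9
Rice regrets: 0.0, 8.8, 3.8, 0.0, 2.0 → max 8.8
Smallest max regret = 6.4 → Canola.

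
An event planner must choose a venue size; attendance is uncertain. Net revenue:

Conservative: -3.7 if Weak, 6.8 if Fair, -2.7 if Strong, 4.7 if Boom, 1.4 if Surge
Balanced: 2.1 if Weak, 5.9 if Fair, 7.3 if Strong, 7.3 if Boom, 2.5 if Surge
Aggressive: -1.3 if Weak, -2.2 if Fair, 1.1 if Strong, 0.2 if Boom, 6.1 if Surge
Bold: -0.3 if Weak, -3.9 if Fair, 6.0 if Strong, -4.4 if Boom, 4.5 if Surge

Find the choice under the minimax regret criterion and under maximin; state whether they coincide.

Column bests: Weak=2.1, Fair=6.8, Strong=7.3, Boom=7.3, Surge=6.1.
Conservative regrets: 5.8, 0.0, 10.0, 2.6, 4.7 → max 10.0
Balanced regrets: 0.0, 0.9, 0.0, 0.0, 3.6 → max 3.6
Aggressive regrets: 3.4, 9.0, 6.2, 7.1, 0.0 → max 9.0
Bold regrets: 2.4, 10.7, 1.3, 11.7, 1.6 → max 11.7
Smallest max regret = 3.6 → Balanced.
Row minima: Conservative=-3.7, Balanced=2.1, Aggressive=-2.2, Bold=-4.4
Best worst-case = 2.1 → Balanced.

minimax regret → Balanced; maximin → Balanced (agree)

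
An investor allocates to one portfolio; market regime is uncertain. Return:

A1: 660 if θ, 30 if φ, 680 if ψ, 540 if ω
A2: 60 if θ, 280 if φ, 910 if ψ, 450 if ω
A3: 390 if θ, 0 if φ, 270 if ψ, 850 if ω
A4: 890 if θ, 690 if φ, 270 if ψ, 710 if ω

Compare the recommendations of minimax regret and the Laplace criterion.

minimax regret → A4; laplace → A4 (agree)

Column bests: θ=890, φ=690, ψ=910, ω=850.
A1 regrets: 230, 660, 230, 310 → max 660
A2 regrets: 830, 410, 0, 400 → max 830
A3 regrets: 500, 690, 640, 0 → max 690
A4 regrets: 0, 0, 640, 140 → max 640
Smallest max regret = 640 → A4.
Row averages: A1=477.5, A2=425, A3=377.5, A4=640
Highest average = 640 → A4.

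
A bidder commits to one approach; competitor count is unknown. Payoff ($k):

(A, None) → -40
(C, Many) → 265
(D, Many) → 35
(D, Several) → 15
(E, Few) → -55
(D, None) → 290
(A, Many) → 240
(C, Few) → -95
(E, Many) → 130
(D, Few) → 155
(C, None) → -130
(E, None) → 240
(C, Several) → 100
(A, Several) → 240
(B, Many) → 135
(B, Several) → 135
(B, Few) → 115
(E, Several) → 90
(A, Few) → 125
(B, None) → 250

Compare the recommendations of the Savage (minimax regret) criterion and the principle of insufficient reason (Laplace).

Column bests: None=290, Few=155, Several=240, Many=265.
A regrets: 330, 30, 0, 25 → max 330
B regrets: 40, 40, 105, 130 → max 130
C regrets: 420, 250, 140, 0 → max 420
D regrets: 0, 0, 225, 230 → max 230
E regrets: 50, 210, 150, 135 → max 210
Smallest max regret = 130 → B.
Row averages: A=141.25, B=158.75, C=35, D=123.75, E=101.25
Highest average = 158.75 → B.

minimax regret → B; laplace → B (agree)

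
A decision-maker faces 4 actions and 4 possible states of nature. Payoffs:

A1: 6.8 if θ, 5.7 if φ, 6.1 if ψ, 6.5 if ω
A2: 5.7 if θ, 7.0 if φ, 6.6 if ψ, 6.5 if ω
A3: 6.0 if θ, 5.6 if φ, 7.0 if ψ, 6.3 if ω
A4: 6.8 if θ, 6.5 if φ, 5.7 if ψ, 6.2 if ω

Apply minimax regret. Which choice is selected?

A2

Column bests: θ=6.8, φ=7.0, ψ=7.0, ω=6.5.
A1 regrets: 0.0, 1.3, 0.9, 0.0 → max 1.3
A2 regrets: 1.1, 0.0, 0.4, 0.0 → max 1.1
A3 regrets: 0.8, 1.4, 0.0, 0.2 → max 1.4
A4 regrets: 0.0, 0.5, 1.3, 0.3 → max 1.3
Smallest max regret = 1.1 → A2.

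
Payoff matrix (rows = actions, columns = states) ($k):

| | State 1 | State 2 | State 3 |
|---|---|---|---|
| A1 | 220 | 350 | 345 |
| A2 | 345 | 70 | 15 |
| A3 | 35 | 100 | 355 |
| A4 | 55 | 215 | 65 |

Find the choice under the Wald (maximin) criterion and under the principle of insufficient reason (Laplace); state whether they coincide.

Row minima: A1=220, A2=15, A3=35, A4=55
Best worst-case = 220 → A1.
Row averages: A1=305, A2=430/3, A3=490/3, A4=335/3
Highest average = 305 → A1.

maximin → A1; laplace → A1 (agree)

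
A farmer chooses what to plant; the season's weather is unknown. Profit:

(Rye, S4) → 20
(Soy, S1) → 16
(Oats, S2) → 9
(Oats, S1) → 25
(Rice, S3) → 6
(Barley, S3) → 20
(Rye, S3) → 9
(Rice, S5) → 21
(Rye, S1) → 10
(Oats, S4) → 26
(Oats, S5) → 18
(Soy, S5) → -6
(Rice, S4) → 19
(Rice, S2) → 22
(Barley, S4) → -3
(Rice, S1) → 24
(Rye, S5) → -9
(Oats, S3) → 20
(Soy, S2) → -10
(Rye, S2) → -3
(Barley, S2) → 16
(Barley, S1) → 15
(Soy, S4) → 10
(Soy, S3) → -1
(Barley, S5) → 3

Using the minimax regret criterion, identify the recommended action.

Column bests: S1=25, S2=22, S3=20, S4=26, S5=21.
Oats regrets: 0, 13, 0, 0, 3 → max 13
Barley regrets: 10, 6, 0, 29, 18 → max 29
Soy regrets: 9, 32, 21, 16, 27 → max 32
Rye regrets: 15, 25, 11, 6, 30 → max 30
Rice regrets: 1, 0, 14, 7, 0 → max 14
Smallest max regret = 13 → Oats.

Oats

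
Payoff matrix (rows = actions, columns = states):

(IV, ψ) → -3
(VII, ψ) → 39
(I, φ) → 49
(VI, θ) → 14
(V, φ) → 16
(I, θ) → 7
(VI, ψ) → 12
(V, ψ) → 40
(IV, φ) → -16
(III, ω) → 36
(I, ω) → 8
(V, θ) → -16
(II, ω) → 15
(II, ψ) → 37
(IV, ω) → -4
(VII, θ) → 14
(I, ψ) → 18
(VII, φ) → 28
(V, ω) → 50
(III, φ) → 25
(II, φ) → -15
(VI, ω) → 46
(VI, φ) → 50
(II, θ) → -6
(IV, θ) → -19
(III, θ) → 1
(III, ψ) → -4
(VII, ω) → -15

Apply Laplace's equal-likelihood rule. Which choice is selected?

VI

Row averages: I=20.5, II=7.75, III=14.5, IV=-10.5, V=22.5, VI=30.5, VII=16.5
Highest average = 30.5 → VI.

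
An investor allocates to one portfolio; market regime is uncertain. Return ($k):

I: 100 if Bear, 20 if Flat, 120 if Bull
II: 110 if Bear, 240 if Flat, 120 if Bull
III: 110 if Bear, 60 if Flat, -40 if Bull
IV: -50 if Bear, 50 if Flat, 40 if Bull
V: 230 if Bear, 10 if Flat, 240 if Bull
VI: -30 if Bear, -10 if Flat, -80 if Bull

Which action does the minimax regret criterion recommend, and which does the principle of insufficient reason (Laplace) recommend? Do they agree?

Column bests: Bear=230, Flat=240, Bull=240.
I regrets: 130, 220, 120 → max 220
II regrets: 120, 0, 120 → max 120
III regrets: 120, 180, 280 → max 280
IV regrets: 280, 190, 200 → max 280
V regrets: 0, 230, 0 → max 230
VI regrets: 260, 250, 320 → max 320
Smallest max regret = 120 → II.
Row averages: I=80, II=470/3, III=130/3, IV=40/3, V=160, VI=-40
Highest average = 160 → V.

minimax regret → II; laplace → V (disagree)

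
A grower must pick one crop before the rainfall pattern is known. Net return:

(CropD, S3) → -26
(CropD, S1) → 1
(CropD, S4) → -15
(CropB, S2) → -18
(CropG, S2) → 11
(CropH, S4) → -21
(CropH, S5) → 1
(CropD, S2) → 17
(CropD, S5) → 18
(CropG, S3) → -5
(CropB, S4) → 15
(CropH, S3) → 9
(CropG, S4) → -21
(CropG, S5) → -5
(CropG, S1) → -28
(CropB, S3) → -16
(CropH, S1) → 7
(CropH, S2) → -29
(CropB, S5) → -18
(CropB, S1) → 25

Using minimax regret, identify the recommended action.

Column bests: S1=25, S2=17, S3=9, S4=15, S5=18.
CropD regrets: 24, 0, 35, 30, 0 → max 35
CropH regrets: 18, 46, 0, 36, 17 → max 46
CropB regrets: 0, 35, 25, 0, 36 → max 36
CropG regrets: 53, 6, 14, 36, 23 → max 53
Smallest max regret = 35 → CropD.

CropD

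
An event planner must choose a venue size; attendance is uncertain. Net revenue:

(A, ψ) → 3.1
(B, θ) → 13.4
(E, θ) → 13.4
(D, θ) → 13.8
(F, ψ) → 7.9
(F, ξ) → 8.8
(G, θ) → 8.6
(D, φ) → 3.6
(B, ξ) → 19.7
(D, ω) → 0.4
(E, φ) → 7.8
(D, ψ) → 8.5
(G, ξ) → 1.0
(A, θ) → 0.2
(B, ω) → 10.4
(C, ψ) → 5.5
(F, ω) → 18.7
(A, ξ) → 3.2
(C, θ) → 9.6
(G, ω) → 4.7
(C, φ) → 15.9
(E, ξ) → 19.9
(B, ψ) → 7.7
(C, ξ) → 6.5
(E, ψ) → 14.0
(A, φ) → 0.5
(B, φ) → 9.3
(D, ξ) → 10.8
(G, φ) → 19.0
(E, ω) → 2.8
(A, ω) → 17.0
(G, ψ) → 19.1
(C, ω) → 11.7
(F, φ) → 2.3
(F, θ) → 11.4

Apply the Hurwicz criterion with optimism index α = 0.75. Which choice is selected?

B

A: 0.75·17.0 + 0.25·0.2 = 12.8
B: 0.75·19.7 + 0.25·7.7 = 16.7
C: 0.75·15.9 + 0.25·5.5 = 13.3
D: 0.75·13.8 + 0.25·0.4 = 10.45
E: 0.75·19.9 + 0.25·2.8 = 15.625
F: 0.75·18.7 + 0.25·2.3 = 14.6
G: 0.75·19.1 + 0.25·1.0 = 14.575
Highest Hurwicz score = 16.7 → B.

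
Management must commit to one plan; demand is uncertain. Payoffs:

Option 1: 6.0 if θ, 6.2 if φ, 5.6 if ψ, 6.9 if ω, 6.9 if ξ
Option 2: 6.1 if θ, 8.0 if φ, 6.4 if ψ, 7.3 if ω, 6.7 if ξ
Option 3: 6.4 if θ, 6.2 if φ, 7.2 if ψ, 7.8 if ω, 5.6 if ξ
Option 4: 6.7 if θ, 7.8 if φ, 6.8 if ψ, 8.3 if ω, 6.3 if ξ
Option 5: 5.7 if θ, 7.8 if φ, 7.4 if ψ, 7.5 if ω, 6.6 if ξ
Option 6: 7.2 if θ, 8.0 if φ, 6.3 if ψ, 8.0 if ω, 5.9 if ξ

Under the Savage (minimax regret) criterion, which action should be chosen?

Option 4

Column bests: θ=7.2, φ=8.0, ψ=7.4, ω=8.3, ξ=6.9.
Option 1 regrets: 1.2, 1.8, 1.8, 1.4, 0.0 → max 1.8
Option 2 regrets: 1.1, 0.0, 1.0, 1.0, 0.2 → max 1.1
Option 3 regrets: 0.8, 1.8, 0.2, 0.5, 1.3 → max 1.8
Option 4 regrets: 0.5, 0.2, 0.6, 0.0, 0.6 → max 0.6
Option 5 regrets: 1.5, 0.2, 0.0, 0.8, 0.3 → max 1.5
Option 6 regrets: 0.0, 0.0, 1.1, 0.3, 1.0 → max 1.1
Smallest max regret = 0.6 → Option 4.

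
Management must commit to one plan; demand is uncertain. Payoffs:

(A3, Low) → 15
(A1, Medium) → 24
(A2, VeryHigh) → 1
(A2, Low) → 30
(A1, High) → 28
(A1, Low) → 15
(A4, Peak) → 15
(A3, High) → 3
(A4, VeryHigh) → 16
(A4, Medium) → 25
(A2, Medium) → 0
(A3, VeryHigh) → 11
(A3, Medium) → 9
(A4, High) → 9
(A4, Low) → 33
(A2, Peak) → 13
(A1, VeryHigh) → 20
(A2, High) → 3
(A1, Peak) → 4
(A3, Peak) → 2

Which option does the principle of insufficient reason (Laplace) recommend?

A4

Row averages: A1=18.2, A2=9.4, A3=8, A4=19.6
Highest average = 19.6 → A4.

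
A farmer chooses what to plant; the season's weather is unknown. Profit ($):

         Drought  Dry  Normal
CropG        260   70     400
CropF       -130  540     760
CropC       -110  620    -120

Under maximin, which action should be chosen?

Row minima: CropG=70, CropF=-130, CropC=-120
Best worst-case = 70 → CropG.

CropG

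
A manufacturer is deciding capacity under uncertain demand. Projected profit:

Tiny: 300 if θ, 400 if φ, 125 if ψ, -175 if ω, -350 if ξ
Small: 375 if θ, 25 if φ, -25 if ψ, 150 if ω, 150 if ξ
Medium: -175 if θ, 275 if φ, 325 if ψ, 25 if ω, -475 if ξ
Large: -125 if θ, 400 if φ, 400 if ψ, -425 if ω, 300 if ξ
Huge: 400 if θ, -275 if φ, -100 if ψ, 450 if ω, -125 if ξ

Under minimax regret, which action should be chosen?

Small

Column bests: θ=400, φ=400, ψ=400, ω=450, ξ=300.
Tiny regrets: 100, 0, 275, 625, 650 → max 650
Small regrets: 25, 375, 425, 300, 150 → max 425
Medium regrets: 575, 125, 75, 425, 775 → max 775
Large regrets: 525, 0, 0, 875, 0 → max 875
Huge regrets: 0, 675, 500, 0, 425 → max 675
Smallest max regret = 425 → Small.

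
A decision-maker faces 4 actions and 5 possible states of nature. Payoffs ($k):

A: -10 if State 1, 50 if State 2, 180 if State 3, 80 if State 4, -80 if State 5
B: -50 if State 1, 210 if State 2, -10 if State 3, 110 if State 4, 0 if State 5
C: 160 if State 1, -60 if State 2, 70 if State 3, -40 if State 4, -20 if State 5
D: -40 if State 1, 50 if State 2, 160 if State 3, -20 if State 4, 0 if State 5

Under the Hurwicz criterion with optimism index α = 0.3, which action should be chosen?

B

A: 0.3·180 + 0.7·(-80) = -2
B: 0.3·210 + 0.7·(-50) = 28
C: 0.3·160 + 0.7·(-60) = 6
D: 0.3·160 + 0.7·(-40) = 20
Highest Hurwicz score = 28 → B.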